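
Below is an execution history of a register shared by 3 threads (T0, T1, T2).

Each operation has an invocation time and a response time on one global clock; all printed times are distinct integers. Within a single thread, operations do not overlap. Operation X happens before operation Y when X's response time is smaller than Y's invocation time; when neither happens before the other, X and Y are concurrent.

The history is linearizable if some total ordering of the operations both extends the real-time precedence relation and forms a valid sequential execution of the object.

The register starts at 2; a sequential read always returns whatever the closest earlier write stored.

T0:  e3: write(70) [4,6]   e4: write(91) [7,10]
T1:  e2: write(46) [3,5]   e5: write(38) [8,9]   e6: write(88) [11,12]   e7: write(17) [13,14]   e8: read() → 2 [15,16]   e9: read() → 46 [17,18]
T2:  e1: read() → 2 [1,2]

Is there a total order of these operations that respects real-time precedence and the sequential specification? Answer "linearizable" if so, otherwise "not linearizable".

cut after 15 events: linearizable; cut after 16 events (e8 responds, time 16): not linearizable
checked exhaustively: 4 real-time-consistent orders of 8 completed operations, zero legal register replays
sample order e1, e2, e3, e4, e5, e6, e7, e8 stalls at step 8 — e8 read() → 2 has no legal effect
sample order e1, e2, e3, e5, e4, e6, e7, e8 stalls at step 8 — e8 read() → 2 has no legal effect

not linearizable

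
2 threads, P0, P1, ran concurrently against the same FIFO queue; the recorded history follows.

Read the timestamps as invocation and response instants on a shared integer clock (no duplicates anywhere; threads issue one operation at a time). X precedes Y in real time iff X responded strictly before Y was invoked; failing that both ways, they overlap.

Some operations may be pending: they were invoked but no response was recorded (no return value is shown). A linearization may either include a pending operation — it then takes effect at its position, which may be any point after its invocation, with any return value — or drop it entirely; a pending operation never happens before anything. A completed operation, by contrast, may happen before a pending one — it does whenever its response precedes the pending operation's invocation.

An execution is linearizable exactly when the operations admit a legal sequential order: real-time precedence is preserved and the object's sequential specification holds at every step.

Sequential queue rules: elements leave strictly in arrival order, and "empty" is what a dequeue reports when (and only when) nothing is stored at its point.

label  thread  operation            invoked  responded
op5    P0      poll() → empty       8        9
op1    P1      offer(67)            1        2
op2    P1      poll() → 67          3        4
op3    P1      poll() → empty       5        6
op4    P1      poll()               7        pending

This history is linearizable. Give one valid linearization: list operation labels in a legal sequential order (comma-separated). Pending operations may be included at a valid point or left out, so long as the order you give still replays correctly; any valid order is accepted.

op1, op2, op3, op4, op5

step 1: op1 offer(67) — queue <67>
step 2: op2 poll() → 67 — queue <>
step 3: op3 poll() → empty — queue <>
step 4: op4 poll() (pending, included) — queue <>
step 5: op5 poll() → empty — queue <>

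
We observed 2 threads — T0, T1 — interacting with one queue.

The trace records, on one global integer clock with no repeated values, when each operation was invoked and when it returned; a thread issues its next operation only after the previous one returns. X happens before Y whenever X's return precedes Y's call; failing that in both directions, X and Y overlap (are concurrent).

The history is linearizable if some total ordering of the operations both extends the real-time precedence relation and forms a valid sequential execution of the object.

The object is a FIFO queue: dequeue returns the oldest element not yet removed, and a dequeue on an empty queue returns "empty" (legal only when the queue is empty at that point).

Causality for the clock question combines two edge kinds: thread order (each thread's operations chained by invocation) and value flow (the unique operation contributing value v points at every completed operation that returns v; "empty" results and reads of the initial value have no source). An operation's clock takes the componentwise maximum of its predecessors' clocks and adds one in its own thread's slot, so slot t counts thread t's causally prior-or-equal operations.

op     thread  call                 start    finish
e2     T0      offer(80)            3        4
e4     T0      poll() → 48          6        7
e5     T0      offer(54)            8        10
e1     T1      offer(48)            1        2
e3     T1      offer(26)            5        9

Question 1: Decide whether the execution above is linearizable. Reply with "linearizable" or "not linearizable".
linearizable

one valid linearization: e1, e2, e3, e4, e5
after step 1 (e1 offer(48)): queue <48>
after step 2 (e2 offer(80)): queue <48,80>
after step 3 (e3 offer(26)): queue <48,80,26>
after step 4 (e4 poll() → 48): queue <80,26>
after step 5 (e5 offer(54)): queue <80,26,54>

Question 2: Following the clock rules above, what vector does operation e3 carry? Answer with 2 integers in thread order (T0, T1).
Answer: (0, 2)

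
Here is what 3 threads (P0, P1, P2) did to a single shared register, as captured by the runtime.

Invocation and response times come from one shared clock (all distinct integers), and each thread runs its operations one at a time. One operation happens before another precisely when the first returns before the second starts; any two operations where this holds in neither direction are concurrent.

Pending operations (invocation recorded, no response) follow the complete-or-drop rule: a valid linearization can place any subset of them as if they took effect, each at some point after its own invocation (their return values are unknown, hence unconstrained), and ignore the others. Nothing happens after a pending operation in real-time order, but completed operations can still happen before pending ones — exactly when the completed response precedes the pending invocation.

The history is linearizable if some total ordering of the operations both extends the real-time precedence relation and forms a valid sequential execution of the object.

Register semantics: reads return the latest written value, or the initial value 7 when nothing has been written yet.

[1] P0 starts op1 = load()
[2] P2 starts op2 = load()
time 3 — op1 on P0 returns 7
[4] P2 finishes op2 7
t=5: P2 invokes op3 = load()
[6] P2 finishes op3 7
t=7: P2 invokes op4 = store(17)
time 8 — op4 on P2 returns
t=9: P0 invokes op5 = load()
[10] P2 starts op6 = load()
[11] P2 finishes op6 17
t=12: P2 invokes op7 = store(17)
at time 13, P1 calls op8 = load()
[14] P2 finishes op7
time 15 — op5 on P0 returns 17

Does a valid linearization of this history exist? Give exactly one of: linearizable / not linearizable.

linearizable

witness order: op1, op2, op3, op4, op5, op6, op7
after step 1 (op1 load() → 7): value 7
after step 2 (op2 load() → 7): value 7
after step 3 (op3 load() → 7): value 7
after step 4 (op4 store(17)): value 17
after step 5 (op5 load() → 17): value 17
after step 6 (op6 load() → 17): value 17
after step 7 (op7 store(17)): value 17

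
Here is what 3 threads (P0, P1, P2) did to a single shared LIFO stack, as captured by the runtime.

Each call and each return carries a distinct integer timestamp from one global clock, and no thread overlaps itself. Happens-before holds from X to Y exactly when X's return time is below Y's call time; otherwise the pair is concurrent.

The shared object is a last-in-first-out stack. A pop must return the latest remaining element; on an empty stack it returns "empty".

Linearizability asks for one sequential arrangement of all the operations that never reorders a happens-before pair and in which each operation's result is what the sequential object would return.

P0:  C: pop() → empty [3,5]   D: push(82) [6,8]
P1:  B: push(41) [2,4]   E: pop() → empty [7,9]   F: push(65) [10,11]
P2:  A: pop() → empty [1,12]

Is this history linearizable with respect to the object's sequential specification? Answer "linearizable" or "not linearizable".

through event 11 a valid linearization exists; event 12 (A responding at time 12) ends that
24 orders of the 6 completed LIFO stack ops respect real time; none is legal
take A, B, C, D, E, F: step 3 already fails, because C pop() → empty cannot occur there
take A, B, C, E, D, F: step 3 already fails, because C pop() → empty cannot occur there

not linearizable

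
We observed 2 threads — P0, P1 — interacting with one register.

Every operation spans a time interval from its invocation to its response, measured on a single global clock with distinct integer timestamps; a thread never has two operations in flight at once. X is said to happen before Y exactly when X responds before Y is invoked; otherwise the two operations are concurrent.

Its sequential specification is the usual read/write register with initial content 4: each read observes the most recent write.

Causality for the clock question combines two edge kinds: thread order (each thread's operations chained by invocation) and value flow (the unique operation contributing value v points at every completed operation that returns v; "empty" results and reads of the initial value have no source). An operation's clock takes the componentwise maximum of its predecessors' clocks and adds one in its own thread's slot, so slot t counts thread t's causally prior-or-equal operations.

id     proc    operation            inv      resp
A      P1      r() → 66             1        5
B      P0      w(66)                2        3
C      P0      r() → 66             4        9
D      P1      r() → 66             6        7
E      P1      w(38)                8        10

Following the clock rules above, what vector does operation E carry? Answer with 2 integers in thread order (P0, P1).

(1, 3)

root op B, invoked 2: fresh clock plus P0's own tick → (1, 0)
A, invoked 1, takes VC(B)=(1, 0) under max, adds 1 for P1 → (1, 1)
C, invoked 4, takes VC(B)=(1, 0) under max, adds 1 for P0 → (2, 0)
D, invoked 6, takes VC(A)=(1, 1), VC(B)=(1, 0) under max, adds 1 for P1 → (1, 2)
E, invoked 8, takes VC(D)=(1, 2) under max, adds 1 for P1 → (1, 3)
target: VC(E) = (1, 3)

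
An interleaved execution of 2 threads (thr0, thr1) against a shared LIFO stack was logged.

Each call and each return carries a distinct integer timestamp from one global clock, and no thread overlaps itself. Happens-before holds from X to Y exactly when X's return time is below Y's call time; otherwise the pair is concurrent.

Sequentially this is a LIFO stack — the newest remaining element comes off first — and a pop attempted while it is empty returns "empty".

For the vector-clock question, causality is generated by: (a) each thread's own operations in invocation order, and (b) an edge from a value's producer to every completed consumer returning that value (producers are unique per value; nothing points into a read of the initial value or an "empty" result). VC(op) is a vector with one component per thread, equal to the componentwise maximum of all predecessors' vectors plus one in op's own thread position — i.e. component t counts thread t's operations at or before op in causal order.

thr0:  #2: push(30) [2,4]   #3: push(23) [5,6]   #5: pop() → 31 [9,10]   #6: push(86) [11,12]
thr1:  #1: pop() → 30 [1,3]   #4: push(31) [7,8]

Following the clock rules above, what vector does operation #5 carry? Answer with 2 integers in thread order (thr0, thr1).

(3, 2)

VC(#2, invoked at 2): no causal predecessors; +1 on thr0 → (1, 0)
merge at #1 (invoked 1): VC(#2)=(1, 0), own-thread bump on thr1 → (1, 1)
merge at #3 (invoked 5): VC(#2)=(1, 0), own-thread bump on thr0 → (2, 0)
merge at #4 (invoked 7): VC(#1)=(1, 1), own-thread bump on thr1 → (1, 2)
merge at #5 (invoked 9): VC(#3)=(2, 0), VC(#4)=(1, 2), own-thread bump on thr0 → (3, 2)
merge at #6 (invoked 11): VC(#5)=(3, 2), own-thread bump on thr0 → (4, 2)
target: VC(#5) = (3, 2)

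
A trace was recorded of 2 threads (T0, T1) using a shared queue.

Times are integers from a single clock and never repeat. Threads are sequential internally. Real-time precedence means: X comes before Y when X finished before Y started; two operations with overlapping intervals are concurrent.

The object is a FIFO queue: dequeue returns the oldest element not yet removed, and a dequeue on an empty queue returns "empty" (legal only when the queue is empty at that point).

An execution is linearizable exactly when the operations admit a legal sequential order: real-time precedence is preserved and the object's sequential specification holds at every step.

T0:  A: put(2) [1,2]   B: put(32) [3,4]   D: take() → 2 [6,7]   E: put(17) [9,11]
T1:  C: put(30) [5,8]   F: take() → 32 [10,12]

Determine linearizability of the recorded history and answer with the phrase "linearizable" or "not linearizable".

a witness: A, B, C, D, E, F
after step 1 (A put(2)): queue <2>
after step 2 (B put(32)): queue <2,32>
after step 3 (C put(30)): queue <2,32,30>
after step 4 (D take() → 2): queue <32,30>
after step 5 (E put(17)): queue <32,30,17>
after step 6 (F take() → 32): queue <30,17>

linearizable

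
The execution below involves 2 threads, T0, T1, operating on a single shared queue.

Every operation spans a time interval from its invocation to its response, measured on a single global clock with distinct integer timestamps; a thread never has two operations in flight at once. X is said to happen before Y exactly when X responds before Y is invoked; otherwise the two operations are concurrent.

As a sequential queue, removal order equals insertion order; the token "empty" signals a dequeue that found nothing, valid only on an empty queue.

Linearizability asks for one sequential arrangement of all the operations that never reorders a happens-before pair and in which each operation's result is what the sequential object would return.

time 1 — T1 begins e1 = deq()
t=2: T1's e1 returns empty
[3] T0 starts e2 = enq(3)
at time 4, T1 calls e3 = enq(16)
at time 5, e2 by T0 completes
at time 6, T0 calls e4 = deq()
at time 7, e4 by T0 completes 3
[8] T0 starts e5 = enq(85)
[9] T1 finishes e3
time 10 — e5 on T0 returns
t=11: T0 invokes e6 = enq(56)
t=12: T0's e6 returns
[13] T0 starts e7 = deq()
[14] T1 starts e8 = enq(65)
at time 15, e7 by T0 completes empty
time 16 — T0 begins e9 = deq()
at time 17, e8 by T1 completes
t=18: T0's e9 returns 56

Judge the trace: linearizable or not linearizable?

already the first 15 events (up to e7's response at time 15) admit no linearization; the first 14 still do
real-time-consistent orders of the 7 completed operations: 4 — all fail the queue replay
include/drop combinations of the 1 pending operation (e8) were all tried; none helps
sample order e1, e2, e3, e4, e5, e6, e7 (pending dropped) stalls at step 7 — e7 deq() → empty has no legal effect
sample order e1, e2, e4, e3, e5, e6, e7 (pending dropped) stalls at step 7 — e7 deq() → empty has no legal effect

not linearizable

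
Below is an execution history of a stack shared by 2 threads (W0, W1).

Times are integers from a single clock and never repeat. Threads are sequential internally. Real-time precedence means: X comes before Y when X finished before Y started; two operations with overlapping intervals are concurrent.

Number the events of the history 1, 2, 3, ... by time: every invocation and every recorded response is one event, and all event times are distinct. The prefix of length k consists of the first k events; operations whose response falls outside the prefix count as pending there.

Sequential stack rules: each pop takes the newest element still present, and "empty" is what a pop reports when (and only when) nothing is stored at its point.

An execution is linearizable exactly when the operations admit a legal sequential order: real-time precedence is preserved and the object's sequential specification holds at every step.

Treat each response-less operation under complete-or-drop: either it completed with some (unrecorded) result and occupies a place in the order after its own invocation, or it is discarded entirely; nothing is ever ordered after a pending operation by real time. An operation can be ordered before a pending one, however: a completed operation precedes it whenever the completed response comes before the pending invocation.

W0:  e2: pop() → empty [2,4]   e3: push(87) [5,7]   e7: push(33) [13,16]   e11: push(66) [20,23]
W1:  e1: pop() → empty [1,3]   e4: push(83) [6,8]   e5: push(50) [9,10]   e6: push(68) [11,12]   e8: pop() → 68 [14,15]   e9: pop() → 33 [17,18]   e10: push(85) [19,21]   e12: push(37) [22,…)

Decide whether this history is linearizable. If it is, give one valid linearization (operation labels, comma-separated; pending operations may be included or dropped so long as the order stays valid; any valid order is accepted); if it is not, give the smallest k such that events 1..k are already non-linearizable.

1. e1 pop() → empty, leaving stack <>
2. e2 pop() → empty, leaving stack <>
3. e3 push(87), leaving stack <87>
4. e4 push(83), leaving stack <87,83>
5. e5 push(50), leaving stack <87,83,50>
6. e6 push(68), leaving stack <87,83,50,68>
7. e8 pop() → 68, leaving stack <87,83,50>
8. e7 push(33), leaving stack <87,83,50,33>
9. e9 pop() → 33, leaving stack <87,83,50>
10. e10 push(85), leaving stack <87,83,50,85>
11. e11 push(66), leaving stack <87,83,50,85,66>

linearizable — witness: e1, e2, e3, e4, e5, e6, e8, e7, e9, e10, e11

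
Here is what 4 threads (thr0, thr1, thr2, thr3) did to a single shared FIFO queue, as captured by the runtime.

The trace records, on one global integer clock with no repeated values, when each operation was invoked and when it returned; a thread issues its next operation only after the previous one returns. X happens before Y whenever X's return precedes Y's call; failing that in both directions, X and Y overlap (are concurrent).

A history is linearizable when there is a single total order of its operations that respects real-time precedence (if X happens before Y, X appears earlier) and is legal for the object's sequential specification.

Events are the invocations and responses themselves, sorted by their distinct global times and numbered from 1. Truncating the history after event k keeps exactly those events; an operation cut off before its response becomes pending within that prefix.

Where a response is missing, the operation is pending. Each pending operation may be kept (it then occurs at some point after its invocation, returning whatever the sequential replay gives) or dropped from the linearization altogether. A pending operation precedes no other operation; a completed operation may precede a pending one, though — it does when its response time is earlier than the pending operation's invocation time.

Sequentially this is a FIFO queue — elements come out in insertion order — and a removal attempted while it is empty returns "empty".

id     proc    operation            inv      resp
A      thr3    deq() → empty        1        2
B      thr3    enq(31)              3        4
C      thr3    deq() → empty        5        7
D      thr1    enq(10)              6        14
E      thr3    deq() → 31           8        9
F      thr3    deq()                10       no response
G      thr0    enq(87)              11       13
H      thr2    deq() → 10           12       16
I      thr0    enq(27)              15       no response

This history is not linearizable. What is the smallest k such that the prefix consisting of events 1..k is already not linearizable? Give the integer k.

events 1..6 are still linearizable — one witness is A, B:
step 1: A deq() → empty — queue <>
step 2: B enq(31) — queue <31>
adding event 7 (C responds at 7) leaves no legal real-time order
completion choices over the 1 pending operation (D) were checked; none helps
sample order A, B, C (pending dropped) stalls at step 3 — C deq() → empty has no legal effect

7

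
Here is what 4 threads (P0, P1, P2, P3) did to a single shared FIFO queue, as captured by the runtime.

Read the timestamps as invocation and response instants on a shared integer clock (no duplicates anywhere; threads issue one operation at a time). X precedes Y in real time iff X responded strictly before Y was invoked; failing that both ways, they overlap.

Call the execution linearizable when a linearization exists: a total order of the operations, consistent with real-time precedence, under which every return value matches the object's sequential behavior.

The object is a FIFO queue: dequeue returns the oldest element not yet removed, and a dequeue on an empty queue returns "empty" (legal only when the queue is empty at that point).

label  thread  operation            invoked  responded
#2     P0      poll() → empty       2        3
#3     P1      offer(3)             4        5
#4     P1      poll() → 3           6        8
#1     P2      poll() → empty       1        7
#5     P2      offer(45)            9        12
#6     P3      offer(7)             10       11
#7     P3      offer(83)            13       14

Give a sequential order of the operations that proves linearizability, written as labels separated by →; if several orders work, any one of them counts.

1. #1 poll() → empty, leaving queue <>
2. #2 poll() → empty, leaving queue <>
3. #3 offer(3), leaving queue <3>
4. #4 poll() → 3, leaving queue <>
5. #5 offer(45), leaving queue <45>
6. #6 offer(7), leaving queue <45,7>
7. #7 offer(83), leaving queue <45,7,83>

#1 → #2 → #3 → #4 → #5 → #6 → #7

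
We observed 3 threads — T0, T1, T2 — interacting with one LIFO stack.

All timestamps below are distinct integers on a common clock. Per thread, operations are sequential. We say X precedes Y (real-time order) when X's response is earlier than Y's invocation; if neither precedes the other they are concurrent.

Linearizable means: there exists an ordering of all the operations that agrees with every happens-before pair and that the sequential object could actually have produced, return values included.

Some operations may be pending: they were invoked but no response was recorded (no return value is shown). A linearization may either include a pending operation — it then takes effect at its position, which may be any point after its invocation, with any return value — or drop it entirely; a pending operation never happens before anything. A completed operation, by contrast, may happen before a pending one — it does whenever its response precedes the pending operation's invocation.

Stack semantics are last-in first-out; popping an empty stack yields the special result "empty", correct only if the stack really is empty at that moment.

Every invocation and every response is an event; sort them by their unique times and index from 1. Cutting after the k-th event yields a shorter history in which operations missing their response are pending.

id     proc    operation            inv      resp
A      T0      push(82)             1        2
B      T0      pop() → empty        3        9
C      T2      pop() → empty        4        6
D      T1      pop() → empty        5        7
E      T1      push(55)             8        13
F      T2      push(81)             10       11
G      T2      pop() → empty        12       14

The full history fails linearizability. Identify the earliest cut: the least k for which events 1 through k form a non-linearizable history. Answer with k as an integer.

events 1..8 are linearizable, e.g. via A, B, C, D:
1. A push(82), leaving stack <82>
2. B pop() (pending, included), leaving stack <>
3. C pop() → empty, leaving stack <>
4. D pop() → empty, leaving stack <>
with event 9 included (B responding at time 9), all real-time-consistent orders fail
include/drop combinations of the 1 pending operation (E) were all tried; none helps
one such order, A, B, C, D (pending dropped), breaks at step 2 where B pop() → empty is illegal
one such order, A, B, D, C (pending dropped), breaks at step 2 where B pop() → empty is illegal

9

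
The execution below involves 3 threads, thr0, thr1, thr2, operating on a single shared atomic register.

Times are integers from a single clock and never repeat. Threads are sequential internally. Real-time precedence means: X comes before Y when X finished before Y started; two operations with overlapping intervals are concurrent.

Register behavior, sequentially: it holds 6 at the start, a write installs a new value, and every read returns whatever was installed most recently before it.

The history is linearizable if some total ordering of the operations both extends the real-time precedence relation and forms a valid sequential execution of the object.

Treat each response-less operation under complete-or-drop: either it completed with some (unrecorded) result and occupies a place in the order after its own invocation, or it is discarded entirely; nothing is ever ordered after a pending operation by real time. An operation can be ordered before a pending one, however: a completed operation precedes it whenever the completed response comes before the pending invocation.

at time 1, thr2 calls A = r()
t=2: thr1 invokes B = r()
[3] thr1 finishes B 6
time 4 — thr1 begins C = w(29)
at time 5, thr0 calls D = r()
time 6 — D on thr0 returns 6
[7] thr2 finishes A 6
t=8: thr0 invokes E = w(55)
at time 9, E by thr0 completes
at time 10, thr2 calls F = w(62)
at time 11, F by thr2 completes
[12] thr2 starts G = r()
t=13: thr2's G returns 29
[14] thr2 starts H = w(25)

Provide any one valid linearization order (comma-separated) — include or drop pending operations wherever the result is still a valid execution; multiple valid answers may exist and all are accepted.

step 1: A r() → 6 — value 6
step 2: B r() → 6 — value 6
step 3: D r() → 6 — value 6
step 4: E w(55) — value 55
step 5: F w(62) — value 62
step 6: C w(29) (pending, included) — value 29
step 7: G r() → 29 — value 29

A, B, D, E, F, C, G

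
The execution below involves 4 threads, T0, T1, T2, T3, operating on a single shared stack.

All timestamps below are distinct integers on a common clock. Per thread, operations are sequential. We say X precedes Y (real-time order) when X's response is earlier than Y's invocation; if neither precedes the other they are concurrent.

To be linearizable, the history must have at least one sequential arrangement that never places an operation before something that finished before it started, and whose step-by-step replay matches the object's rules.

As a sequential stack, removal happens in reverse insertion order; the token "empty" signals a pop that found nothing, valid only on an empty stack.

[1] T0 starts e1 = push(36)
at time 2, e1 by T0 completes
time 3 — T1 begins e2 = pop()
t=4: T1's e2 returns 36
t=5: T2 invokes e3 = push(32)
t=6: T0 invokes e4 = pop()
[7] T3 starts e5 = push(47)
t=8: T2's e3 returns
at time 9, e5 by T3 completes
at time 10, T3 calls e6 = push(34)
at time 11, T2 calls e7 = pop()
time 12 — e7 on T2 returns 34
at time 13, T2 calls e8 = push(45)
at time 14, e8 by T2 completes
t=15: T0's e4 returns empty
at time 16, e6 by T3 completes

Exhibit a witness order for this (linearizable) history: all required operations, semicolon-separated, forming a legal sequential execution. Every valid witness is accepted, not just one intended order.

step 1: e1 push(36) — stack <36>
step 2: e2 pop() → 36 — stack <>
step 3: e4 pop() → empty — stack <>
step 4: e3 push(32) — stack <32>
step 5: e5 push(47) — stack <32,47>
step 6: e6 push(34) — stack <32,47,34>
step 7: e7 pop() → 34 — stack <32,47>
step 8: e8 push(45) — stack <32,47,45>

e1; e2; e4; e3; e5; e6; e7; e8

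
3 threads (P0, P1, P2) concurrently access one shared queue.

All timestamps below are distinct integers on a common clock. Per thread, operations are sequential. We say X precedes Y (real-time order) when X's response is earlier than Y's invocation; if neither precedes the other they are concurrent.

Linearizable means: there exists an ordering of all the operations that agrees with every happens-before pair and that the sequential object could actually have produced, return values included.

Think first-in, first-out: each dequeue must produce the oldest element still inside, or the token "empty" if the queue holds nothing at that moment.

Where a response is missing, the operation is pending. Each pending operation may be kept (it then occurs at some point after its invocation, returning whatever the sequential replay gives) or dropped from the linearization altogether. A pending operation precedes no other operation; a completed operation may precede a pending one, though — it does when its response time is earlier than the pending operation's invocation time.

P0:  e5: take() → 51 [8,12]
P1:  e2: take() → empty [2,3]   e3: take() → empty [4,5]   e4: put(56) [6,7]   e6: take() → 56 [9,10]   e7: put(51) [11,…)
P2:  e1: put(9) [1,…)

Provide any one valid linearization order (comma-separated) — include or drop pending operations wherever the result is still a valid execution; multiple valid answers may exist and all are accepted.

e2, e3, e4, e6, e7, e1, e5

1. e2 take() → empty, leaving queue <>
2. e3 take() → empty, leaving queue <>
3. e4 put(56), leaving queue <56>
4. e6 take() → 56, leaving queue <>
5. e7 put(51) (pending, included), leaving queue <51>
6. e1 put(9) (pending, included), leaving queue <51,9>
7. e5 take() → 51, leaving queue <9>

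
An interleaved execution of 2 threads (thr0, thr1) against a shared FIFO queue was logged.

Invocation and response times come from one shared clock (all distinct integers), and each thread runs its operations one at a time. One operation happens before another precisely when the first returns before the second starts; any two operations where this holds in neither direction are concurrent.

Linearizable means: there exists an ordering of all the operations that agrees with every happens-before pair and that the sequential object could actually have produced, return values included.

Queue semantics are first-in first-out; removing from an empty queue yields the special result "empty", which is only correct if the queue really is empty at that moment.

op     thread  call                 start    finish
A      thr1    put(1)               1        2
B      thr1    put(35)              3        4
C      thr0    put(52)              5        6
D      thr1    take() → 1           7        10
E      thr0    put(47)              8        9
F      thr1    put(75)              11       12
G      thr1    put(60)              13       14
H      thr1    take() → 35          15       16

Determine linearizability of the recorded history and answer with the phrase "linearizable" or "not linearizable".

witness order: A, B, C, D, E, F, G, H
after step 1 (A put(1)): queue <1>
after step 2 (B put(35)): queue <1,35>
after step 3 (C put(52)): queue <1,35,52>
after step 4 (D take() → 1): queue <35,52>
after step 5 (E put(47)): queue <35,52,47>
after step 6 (F put(75)): queue <35,52,47,75>
after step 7 (G put(60)): queue <35,52,47,75,60>
after step 8 (H take() → 35): queue <52,47,75,60>

linearizable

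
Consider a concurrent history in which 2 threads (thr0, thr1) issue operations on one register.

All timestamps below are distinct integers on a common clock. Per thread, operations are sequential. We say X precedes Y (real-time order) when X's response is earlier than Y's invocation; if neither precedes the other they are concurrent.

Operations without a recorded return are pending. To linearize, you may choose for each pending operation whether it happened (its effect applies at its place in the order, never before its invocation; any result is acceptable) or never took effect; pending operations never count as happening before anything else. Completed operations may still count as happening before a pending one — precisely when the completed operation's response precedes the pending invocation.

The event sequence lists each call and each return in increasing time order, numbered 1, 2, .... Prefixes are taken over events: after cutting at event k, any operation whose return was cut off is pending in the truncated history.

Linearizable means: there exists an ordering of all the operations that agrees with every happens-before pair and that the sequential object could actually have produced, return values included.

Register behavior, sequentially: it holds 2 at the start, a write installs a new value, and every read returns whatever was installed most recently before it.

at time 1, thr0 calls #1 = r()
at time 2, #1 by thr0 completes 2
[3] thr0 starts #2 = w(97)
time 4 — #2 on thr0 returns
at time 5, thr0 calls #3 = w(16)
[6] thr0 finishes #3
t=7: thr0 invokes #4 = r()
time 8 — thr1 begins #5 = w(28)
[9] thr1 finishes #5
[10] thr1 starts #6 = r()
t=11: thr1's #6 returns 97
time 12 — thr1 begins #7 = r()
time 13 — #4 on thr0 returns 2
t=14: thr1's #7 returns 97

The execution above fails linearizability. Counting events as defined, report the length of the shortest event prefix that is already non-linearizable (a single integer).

11

events 1..10 are still linearizable — one witness is #1, #2, #3, #4, #5:
step 1: #1 r() → 2 — value 2
step 2: #2 w(97) — value 97
step 3: #3 w(16) — value 16
step 4: #4 r() (pending, included) — value 16
step 5: #5 w(28) — value 28
adding event 11 (#6 responds at 11) leaves no legal real-time order
completion choices over the 1 pending operation (#4) were checked; none helps
one such order, #1, #2, #3, #5, #6 (pending dropped), breaks at step 5 where #6 r() → 97 is illegal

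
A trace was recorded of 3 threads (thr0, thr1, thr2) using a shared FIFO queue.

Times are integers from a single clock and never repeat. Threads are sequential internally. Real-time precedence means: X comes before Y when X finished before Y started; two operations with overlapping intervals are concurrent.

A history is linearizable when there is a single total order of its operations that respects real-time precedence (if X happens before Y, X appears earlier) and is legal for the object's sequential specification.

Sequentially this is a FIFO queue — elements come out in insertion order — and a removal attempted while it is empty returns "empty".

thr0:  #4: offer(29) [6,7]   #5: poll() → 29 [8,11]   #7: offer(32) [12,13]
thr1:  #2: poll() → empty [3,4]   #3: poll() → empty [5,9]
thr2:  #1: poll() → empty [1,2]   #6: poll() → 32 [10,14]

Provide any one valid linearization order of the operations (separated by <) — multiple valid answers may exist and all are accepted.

after step 1 (#1 poll() → empty): queue <>
after step 2 (#2 poll() → empty): queue <>
after step 3 (#3 poll() → empty): queue <>
after step 4 (#4 offer(29)): queue <29>
after step 5 (#5 poll() → 29): queue <>
after step 6 (#7 offer(32)): queue <32>
after step 7 (#6 poll() → 32): queue <>

#1 < #2 < #3 < #4 < #5 < #7 < #6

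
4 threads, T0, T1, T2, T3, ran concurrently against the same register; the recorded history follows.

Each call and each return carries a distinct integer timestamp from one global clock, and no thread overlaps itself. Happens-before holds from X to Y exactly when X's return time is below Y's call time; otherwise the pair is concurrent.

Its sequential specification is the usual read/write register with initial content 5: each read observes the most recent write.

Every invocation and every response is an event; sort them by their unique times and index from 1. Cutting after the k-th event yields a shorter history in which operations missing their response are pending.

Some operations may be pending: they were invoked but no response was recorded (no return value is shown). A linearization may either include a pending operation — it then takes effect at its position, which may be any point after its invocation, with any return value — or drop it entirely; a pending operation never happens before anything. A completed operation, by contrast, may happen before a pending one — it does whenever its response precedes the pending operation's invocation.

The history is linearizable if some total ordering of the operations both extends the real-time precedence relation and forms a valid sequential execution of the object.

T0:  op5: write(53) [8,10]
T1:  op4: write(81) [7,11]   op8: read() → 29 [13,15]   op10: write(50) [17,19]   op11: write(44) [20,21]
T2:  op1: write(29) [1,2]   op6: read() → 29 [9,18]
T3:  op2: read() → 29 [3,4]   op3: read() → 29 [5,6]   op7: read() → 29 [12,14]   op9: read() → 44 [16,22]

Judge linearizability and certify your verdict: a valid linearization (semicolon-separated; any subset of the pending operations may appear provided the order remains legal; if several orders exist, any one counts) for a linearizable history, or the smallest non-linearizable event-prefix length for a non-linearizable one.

not linearizable — minimal violating prefix: 14 events

through event 13 a valid linearization exists; event 14 (op7 responding at time 14) ends that
2 orders of the 6 completed register ops respect real time; none is legal
include/drop combinations of the 2 pending operations (op6, op8) were all tried; none helps
take op1, op2, op3, op4, op5, op7 (pending dropped): step 6 already fails, because op7 read() → 29 cannot occur there
take op1, op2, op3, op5, op4, op7 (pending dropped): step 6 already fails, because op7 read() → 29 cannot occur there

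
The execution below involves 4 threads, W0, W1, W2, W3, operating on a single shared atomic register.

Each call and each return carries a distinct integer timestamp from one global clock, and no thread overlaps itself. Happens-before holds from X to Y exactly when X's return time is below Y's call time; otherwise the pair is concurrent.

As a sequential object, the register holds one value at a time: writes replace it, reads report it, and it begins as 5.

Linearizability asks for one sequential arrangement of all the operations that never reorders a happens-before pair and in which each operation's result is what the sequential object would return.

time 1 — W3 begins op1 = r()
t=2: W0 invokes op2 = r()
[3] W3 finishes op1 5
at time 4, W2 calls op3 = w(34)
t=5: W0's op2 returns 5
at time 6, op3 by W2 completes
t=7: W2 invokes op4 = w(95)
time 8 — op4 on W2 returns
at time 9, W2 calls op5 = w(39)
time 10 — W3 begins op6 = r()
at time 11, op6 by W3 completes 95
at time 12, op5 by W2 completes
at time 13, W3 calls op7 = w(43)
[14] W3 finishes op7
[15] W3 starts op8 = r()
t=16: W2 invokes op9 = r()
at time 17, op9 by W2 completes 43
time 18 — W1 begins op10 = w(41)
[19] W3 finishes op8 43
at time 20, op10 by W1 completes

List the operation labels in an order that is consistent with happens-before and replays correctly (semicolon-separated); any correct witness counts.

1. op1 r() → 5, leaving value 5
2. op2 r() → 5, leaving value 5
3. op3 w(34), leaving value 34
4. op4 w(95), leaving value 95
5. op6 r() → 95, leaving value 95
6. op5 w(39), leaving value 39
7. op7 w(43), leaving value 43
8. op8 r() → 43, leaving value 43
9. op9 r() → 43, leaving value 43
10. op10 w(41), leaving value 41

op1; op2; op3; op4; op6; op5; op7; op8; op9; op10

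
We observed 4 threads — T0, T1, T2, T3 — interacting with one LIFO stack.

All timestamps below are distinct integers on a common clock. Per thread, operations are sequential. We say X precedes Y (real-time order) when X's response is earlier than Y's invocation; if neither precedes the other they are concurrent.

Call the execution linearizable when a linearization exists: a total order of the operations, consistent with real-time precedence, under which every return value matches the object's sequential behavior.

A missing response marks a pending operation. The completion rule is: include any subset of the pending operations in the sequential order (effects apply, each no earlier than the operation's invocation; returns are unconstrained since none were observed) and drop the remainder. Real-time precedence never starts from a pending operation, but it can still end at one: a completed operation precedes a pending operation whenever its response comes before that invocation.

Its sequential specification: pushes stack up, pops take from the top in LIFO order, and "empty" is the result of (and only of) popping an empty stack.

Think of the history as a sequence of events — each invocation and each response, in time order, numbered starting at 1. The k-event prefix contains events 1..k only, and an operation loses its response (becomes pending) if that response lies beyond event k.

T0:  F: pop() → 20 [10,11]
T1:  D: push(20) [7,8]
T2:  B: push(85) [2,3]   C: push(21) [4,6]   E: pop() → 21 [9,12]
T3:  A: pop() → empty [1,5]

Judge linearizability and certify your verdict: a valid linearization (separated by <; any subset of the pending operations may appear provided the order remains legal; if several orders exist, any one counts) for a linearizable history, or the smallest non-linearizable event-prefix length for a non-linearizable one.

linearizable — witness: A < B < C < D < F < E

after step 1 (A pop() → empty): stack <>
after step 2 (B push(85)): stack <85>
after step 3 (C push(21)): stack <85,21>
after step 4 (D push(20)): stack <85,21,20>
after step 5 (F pop() → 20): stack <85,21>
after step 6 (E pop() → 21): stack <85>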